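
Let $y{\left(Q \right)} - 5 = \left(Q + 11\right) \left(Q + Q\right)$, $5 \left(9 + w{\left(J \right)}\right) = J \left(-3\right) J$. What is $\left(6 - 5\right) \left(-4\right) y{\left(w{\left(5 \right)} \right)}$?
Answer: $-2516$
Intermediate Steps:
$w{\left(J \right)} = -9 - \frac{3 J^{2}}{5}$ ($w{\left(J \right)} = -9 + \frac{J \left(-3\right) J}{5} = -9 + \frac{- 3 J J}{5} = -9 + \frac{\left(-3\right) J^{2}}{5} = -9 - \frac{3 J^{2}}{5}$)
$y{\left(Q \right)} = 5 + 2 Q \left(11 + Q\right)$ ($y{\left(Q \right)} = 5 + \left(Q + 11\right) \left(Q + Q\right) = 5 + \left(11 + Q\right) 2 Q = 5 + 2 Q \left(11 + Q\right)$)
$\left(6 - 5\right) \left(-4\right) y{\left(w{\left(5 \right)} \right)} = \left(6 - 5\right) \left(-4\right) \left(5 + 2 \left(-9 - \frac{3 \cdot 5^{2}}{5}\right)^{2} + 22 \left(-9 - \frac{3 \cdot 5^{2}}{5}\right)\right) = 1 \left(-4\right) \left(5 + 2 \left(-9 - 15\right)^{2} + 22 \left(-9 - 15\right)\right) = - 4 \left(5 + 2 \left(-9 - 15\right)^{2} + 22 \left(-9 - 15\right)\right) = - 4 \left(5 + 2 \left(-24\right)^{2} + 22 \left(-24\right)\right) = - 4 \left(5 + 2 \cdot 576 - 528\right) = - 4 \left(5 + 1152 - 528\right) = \left(-4\right) 629 = -2516$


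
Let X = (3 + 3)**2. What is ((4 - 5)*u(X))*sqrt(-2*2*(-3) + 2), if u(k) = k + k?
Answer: -72*sqrt(14) ≈ -269.40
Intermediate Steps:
X = 36 (X = 6**2 = 36)
u(k) = 2*k
((4 - 5)*u(X))*sqrt(-2*2*(-3) + 2) = ((4 - 5)*(2*36))*sqrt(-2*2*(-3) + 2) = (-1*72)*sqrt(-4*(-3) + 2) = -72*sqrt(12 + 2) = -72*sqrt(14)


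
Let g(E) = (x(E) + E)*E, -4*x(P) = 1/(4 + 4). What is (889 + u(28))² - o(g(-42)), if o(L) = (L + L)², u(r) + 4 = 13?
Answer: -746170169/64 ≈ -1.1659e+7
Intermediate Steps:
x(P) = -1/32 (x(P) = -1/(4*(4 + 4)) = -¼/8 = -¼*⅛ = -1/32)
u(r) = 9 (u(r) = -4 + 13 = 9)
g(E) = E*(-1/32 + E) (g(E) = (-1/32 + E)*E = E*(-1/32 + E))
o(L) = 4*L² (o(L) = (2*L)² = 4*L²)
(889 + u(28))² - o(g(-42)) = (889 + 9)² - 4*(-42*(-1/32 - 42))² = 898² - 4*(-42*(-1345/32))² = 806404 - 4*(28245/16)² = 806404 - 4*797780025/256 = 806404 - 1*797780025/64 = 806404 - 797780025/64 = -746170169/64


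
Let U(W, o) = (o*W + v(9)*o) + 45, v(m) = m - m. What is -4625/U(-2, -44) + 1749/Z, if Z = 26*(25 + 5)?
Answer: -1124961/34580 ≈ -32.532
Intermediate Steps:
v(m) = 0
Z = 780 (Z = 26*30 = 780)
U(W, o) = 45 + W*o (U(W, o) = (o*W + 0*o) + 45 = (W*o + 0) + 45 = W*o + 45 = 45 + W*o)
-4625/U(-2, -44) + 1749/Z = -4625/(45 - 2*(-44)) + 1749/780 = -4625/(45 + 88) + 1749*(1/780) = -4625/133 + 583/260 = -1124961/34580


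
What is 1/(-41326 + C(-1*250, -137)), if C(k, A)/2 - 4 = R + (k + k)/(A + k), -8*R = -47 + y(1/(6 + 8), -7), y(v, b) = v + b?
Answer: -21672/895095511 ≈ -2.4212e-5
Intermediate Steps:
y(v, b) = b + v
R = 755/112 (R = -(-47 + (-7 + 1/(6 + 8)))/8 = -(-47 + (-7 + 1/14))/8 = -(-47 - 97/14)/8 = -⅛*(-755/14) = 755/112 ≈ 6.7411)
C(k, A) = 1203/56 + 4*k/(A + k) (C(k, A) = 8 + 2*(755/112 + (k + k)/(A + k)) = 8 + 2*(755/112 + (2*k)/(A + k)) = 8 + 2*(755/112 + 2*k/(A + k)) = 8 + (755/56 + 4*k/(A + k)) = 1203/56 + 4*k/(A + k))
1/(-41326 + C(-1*250, -137)) = 1/(-41326 + (1203*(-137) + 1427*(-1*250))/(56*(-137 - 1*250))) = 1/(-41326 + (-164811 + 1427*(-250))/(56*(-137 - 250))) = 1/(-41326 + (1/56)*(-164811 - 356750)/(-387)) = 1/(-41326 + (1/56)*(-1/387)*(-521561)) = 1/(-41326 + 521561/21672) = 1/(-895095511/21672) = -21672/895095511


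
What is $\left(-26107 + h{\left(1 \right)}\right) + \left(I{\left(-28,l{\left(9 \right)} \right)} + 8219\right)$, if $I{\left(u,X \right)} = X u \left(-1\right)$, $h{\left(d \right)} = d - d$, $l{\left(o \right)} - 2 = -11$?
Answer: $-18140$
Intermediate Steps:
$l{\left(o \right)} = -9$ ($l{\left(o \right)} = 2 - 11 = -9$)
$h{\left(d \right)} = 0$
$I{\left(u,X \right)} = - X u$
$\left(-26107 + h{\left(1 \right)}\right) + \left(I{\left(-28,l{\left(9 \right)} \right)} + 8219\right) = \left(-26107 + 0\right) + \left(\left(-1\right) \left(-9\right) \left(-28\right) + 8219\right) = -26107 + \left(-252 + 8219\right) = -26107 + 7967 = -18140$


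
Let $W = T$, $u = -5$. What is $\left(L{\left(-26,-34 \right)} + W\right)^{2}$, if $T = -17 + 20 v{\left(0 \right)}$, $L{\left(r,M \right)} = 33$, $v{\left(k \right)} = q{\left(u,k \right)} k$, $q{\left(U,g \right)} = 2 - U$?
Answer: $256$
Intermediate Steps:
$v{\left(k \right)} = 7 k$ ($v{\left(k \right)} = \left(2 - -5\right) k = \left(2 + 5\right) k = 7 k$)
$T = -17$ ($T = -17 + 20 \cdot 7 \cdot 0 = -17 + 20 \cdot 0 = -17 + 0 = -17$)
$W = -17$
$\left(L{\left(-26,-34 \right)} + W\right)^{2} = \left(33 - 17\right)^{2} = 16^{2} = 256$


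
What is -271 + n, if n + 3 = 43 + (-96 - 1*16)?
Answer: -343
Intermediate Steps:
n = -72 (n = -3 + (43 + (-96 - 1*16)) = -3 + (43 + (-96 - 16)) = -3 + (43 - 112) = -3 - 69 = -72)
-271 + n = -271 - 72 = -343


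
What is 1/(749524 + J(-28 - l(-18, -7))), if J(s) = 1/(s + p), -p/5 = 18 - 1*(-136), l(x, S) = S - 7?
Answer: 784/587626815 ≈ 1.3342e-6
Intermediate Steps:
l(x, S) = -7 + S
p = -770 (p = -5*(18 - 1*(-136)) = -5*(18 + 136) = -5*154 = -770)
J(s) = 1/(-770 + s) (J(s) = 1/(s - 770) = 1/(-770 + s))
1/(749524 + J(-28 - l(-18, -7))) = 1/(749524 + 1/(-770 + (-28 - (-7 - 7)))) = 1/(749524 + 1/(-770 + (-28 - 1*(-14)))) = 1/(749524 + 1/(-770 + (-28 + 14))) = 1/(749524 + 1/(-770 - 14)) = 1/(749524 + 1/(-784)) = 1/(749524 - 1/784) = 1/(587626815/784) = 784/587626815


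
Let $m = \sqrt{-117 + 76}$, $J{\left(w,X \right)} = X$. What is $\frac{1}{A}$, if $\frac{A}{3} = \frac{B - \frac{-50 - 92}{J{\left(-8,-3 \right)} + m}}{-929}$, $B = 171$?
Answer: $- \frac{1257866}{668261} - \frac{65959 i \sqrt{41}}{2004783} \approx -1.8823 - 0.21067 i$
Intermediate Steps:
$m = i \sqrt{41}$ ($m = \sqrt{-41} = i \sqrt{41} \approx 6.4031 i$)
$A = - \frac{513}{929} - \frac{426}{929 \left(-3 + i \sqrt{41}\right)}$ ($A = 3 \frac{171 - \frac{-50 - 92}{-3 + i \sqrt{41}}}{-929} = 3 \left(171 - - \frac{142}{-3 + i \sqrt{41}}\right) \left(- \frac{1}{929}\right) = 3 \left(171 + \frac{142}{-3 + i \sqrt{41}}\right) \left(- \frac{1}{929}\right) = 3 \left(- \frac{171}{929} - \frac{142}{929 \left(-3 + i \sqrt{41}\right)}\right) = - \frac{513}{929} - \frac{426}{929 \left(-3 + i \sqrt{41}\right)} \approx -0.52469 + 0.058724 i$)
$\frac{1}{A} = \frac{1}{- \frac{12186}{23225} + \frac{213 i \sqrt{41}}{23225}}$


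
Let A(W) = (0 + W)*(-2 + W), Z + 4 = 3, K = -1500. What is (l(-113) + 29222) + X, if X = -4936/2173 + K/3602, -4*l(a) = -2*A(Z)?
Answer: 228715562159/7827146 ≈ 29221.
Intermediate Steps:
Z = -1 (Z = -4 + 3 = -1)
A(W) = W*(-2 + W)
l(a) = 3/2 (l(a) = -(-1)*(-(-2 - 1))/2 = -(-1)*(-1*(-3))/2 = -(-1)*3/2 = -1/4*(-6) = 3/2)
X = -10519486/3913573 (X = -4936/2173 - 1500/3602 = -4936*1/2173 - 1500*1/3602 = -4936/2173 - 750/1801 = -10519486/3913573 ≈ -2.6880)
(l(-113) + 29222) + X = (3/2 + 29222) - 10519486/3913573 = 58447/2 - 10519486/3913573 = 228715562159/7827146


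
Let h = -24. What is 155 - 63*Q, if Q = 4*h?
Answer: 6203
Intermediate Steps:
Q = -96 (Q = 4*(-24) = -96)
155 - 63*Q = 155 - 63*(-96) = 155 + 6048 = 6203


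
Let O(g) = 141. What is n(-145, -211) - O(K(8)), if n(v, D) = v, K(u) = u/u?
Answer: -286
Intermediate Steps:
K(u) = 1
n(-145, -211) - O(K(8)) = -145 - 1*141 = -145 - 141 = -286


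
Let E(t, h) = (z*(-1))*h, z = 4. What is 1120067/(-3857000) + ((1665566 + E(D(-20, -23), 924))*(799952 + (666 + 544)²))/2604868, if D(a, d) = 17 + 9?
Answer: 17872156868753687/12373123000 ≈ 1.4444e+6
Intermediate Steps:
D(a, d) = 26
E(t, h) = -4*h (E(t, h) = (4*(-1))*h = -4*h)
1120067/(-3857000) + ((1665566 + E(D(-20, -23), 924))*(799952 + (666 + 544)²))/2604868 = 1120067/(-3857000) + ((1665566 - 4*924)*(799952 + (666 + 544)²))/2604868 = 1120067*(-1/3857000) + ((1665566 - 3696)*(799952 + 1210²))*(1/2604868) = -38623/133000 + (1661870*(799952 + 1464100))*(1/2604868) = -38623/133000 + (1661870*2264052)*(1/2604868) = -38623/133000 + 3762560097240*(1/2604868) = -38623/133000 + 134377146330/93031 = 17872156868753687/12373123000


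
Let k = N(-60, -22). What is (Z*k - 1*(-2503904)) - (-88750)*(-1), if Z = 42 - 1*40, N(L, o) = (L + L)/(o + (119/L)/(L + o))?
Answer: 261130046434/108121 ≈ 2.4152e+6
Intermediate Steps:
N(L, o) = 2*L/(o + 119/(L*(L + o))) (N(L, o) = (2*L)/(o + 119/(L*(L + o))) = 2*L/(o + 119/(L*(L + o))))
k = 590400/108121 (k = 2*(-60)**2*(-60 - 22)/(119 - 60*(-22)**2 - 22*(-60)**2) = 2*3600*(-82)/(119 - 60*484 - 22*3600) = 2*3600*(-82)/(119 - 29040 - 79200) = 2*3600*(-82)/(-108121) = 2*3600*(-1/108121)*(-82) = 590400/108121 ≈ 5.4605)
Z = 2 (Z = 42 - 40 = 2)
(Z*k - 1*(-2503904)) - (-88750)*(-1) = (2*(590400/108121) - 1*(-2503904)) - (-88750)*(-1) = (1180800/108121 + 2503904) - 1*88750 = 270725785184/108121 - 88750 = 261130046434/108121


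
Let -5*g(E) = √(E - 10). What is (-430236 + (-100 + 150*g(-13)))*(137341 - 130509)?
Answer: -2940055552 - 204960*I*√23 ≈ -2.9401e+9 - 9.8295e+5*I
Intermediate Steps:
g(E) = -√(-10 + E)/5 (g(E) = -√(E - 10)/5 = -√(-10 + E)/5)
(-430236 + (-100 + 150*g(-13)))*(137341 - 130509) = (-430236 + (-100 + 150*(-√(-10 - 13)/5)))*(137341 - 130509) = (-430236 + (-100 + 150*(-I*√23/5)))*6832 = (-430236 + (-100 - 30*I*√23))*6832 = (-430336 - 30*I*√23)*6832 = -2940055552 - 204960*I*√23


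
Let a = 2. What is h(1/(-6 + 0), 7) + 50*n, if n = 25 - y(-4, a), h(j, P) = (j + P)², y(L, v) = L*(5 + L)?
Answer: 53881/36 ≈ 1496.7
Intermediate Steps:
h(j, P) = (P + j)²
n = 29 (n = 25 - (-4)*(5 - 4) = 25 - (-4) = 25 - 1*(-4) = 25 + 4 = 29)
h(1/(-6 + 0), 7) + 50*n = (7 + 1/(-6 + 0))² + 50*29 = (7 + 1/(-6))² + 1450 = (7 - ⅙)² + 1450 = (41/6)² + 1450 = 1681/36 + 1450 = 53881/36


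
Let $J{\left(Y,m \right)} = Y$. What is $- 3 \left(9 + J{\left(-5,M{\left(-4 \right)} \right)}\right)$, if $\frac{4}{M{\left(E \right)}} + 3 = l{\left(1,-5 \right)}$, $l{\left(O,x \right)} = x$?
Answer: $-12$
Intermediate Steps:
$M{\left(E \right)} = - \frac{1}{2}$ ($M{\left(E \right)} = \frac{4}{-3 - 5} = \frac{4}{-8} = 4 \left(- \frac{1}{8}\right) = - \frac{1}{2}$)
$- 3 \left(9 + J{\left(-5,M{\left(-4 \right)} \right)}\right) = - 3 \left(9 - 5\right) = \left(-3\right) 4 = -12$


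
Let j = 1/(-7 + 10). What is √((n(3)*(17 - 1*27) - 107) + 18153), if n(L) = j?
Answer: 4*√10149/3 ≈ 134.32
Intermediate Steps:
j = ⅓ (j = 1/3 = ⅓ ≈ 0.33333)
n(L) = ⅓
√((n(3)*(17 - 1*27) - 107) + 18153) = √(((17 - 1*27)/3 - 107) + 18153) = √(((17 - 27)/3 - 107) + 18153) = √(((⅓)*(-10) - 107) + 18153) = √((-10/3 - 107) + 18153) = √(-331/3 + 18153) = √(54128/3) = 4*√10149/3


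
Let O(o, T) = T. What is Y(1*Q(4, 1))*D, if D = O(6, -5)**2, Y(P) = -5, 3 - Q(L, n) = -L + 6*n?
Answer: -125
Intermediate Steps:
Q(L, n) = 3 + L - 6*n (Q(L, n) = 3 - (-L + 6*n) = 3 + (L - 6*n) = 3 + L - 6*n)
D = 25 (D = (-5)**2 = 25)
Y(1*Q(4, 1))*D = -5*25 = -125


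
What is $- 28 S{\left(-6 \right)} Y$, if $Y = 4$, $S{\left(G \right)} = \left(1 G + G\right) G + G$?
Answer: $-7392$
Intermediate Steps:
$S{\left(G \right)} = G + 2 G^{2}$ ($S{\left(G \right)} = \left(G + G\right) G + G = 2 G G + G = 2 G^{2} + G = G + 2 G^{2}$)
$- 28 S{\left(-6 \right)} Y = - 28 \left(- 6 \left(1 + 2 \left(-6\right)\right)\right) 4 = - 28 \left(- 6 \left(1 - 12\right)\right) 4 = - 28 \left(\left(-6\right) \left(-11\right)\right) 4 = \left(-28\right) 66 \cdot 4 = \left(-1848\right) 4 = -7392$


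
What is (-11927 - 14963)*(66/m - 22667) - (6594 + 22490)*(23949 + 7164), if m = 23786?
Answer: -3512894121136/11893 ≈ -2.9537e+8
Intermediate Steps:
(-11927 - 14963)*(66/m - 22667) - (6594 + 22490)*(23949 + 7164) = (-11927 - 14963)*(66/23786 - 22667) - (6594 + 22490)*(23949 + 7164) = -26890*(66*(1/23786) - 22667) - 29084*31113 = -26890*(33/11893 - 22667) - 1*904890492 = -26890*(-269578598/11893) - 904890492 = 7248968500220/11893 - 904890492 = -3512894121136/11893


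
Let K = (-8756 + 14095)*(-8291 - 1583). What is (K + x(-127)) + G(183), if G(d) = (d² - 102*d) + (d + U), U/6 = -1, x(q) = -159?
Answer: -52702445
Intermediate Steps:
U = -6 (U = 6*(-1) = -6)
K = -52717286 (K = 5339*(-9874) = -52717286)
G(d) = -6 + d² - 101*d (G(d) = (d² - 102*d) + (d - 6) = (d² - 102*d) + (-6 + d) = -6 + d² - 101*d)
(K + x(-127)) + G(183) = (-52717286 - 159) + (-6 + 183² - 101*183) = -52717445 + (-6 + 33489 - 18483) = -52717445 + 15000 = -52702445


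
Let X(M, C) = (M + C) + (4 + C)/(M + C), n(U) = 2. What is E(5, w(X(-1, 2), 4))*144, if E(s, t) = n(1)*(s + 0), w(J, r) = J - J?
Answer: 1440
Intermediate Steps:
X(M, C) = C + M + (4 + C)/(C + M) (X(M, C) = (C + M) + (4 + C)/(C + M) = C + M + (4 + C)/(C + M))
w(J, r) = 0
E(s, t) = 2*s (E(s, t) = 2*(s + 0) = 2*s)
E(5, w(X(-1, 2), 4))*144 = (2*5)*144 = 10*144 = 1440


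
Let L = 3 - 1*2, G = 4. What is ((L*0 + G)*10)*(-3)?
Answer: -120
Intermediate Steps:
L = 1 (L = 3 - 2 = 1)
((L*0 + G)*10)*(-3) = ((1*0 + 4)*10)*(-3) = ((0 + 4)*10)*(-3) = (4*10)*(-3) = 40*(-3) = -120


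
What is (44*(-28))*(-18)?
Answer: 22176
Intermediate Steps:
(44*(-28))*(-18) = -1232*(-18) = 22176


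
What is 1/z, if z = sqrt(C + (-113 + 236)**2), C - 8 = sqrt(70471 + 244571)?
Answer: 1/sqrt(15137 + sqrt(315042)) ≈ 0.0079813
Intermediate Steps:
C = 8 + sqrt(315042) (C = 8 + sqrt(70471 + 244571) = 8 + sqrt(315042) ≈ 569.29)
z = sqrt(15137 + sqrt(315042)) (z = sqrt((8 + sqrt(315042)) + (-113 + 236)**2) = sqrt((8 + sqrt(315042)) + 123**2) = sqrt((8 + sqrt(315042)) + 15129) = sqrt(15137 + sqrt(315042)) ≈ 125.29)
1/z = 1/(sqrt(15137 + sqrt(315042))) = 1/sqrt(15137 + sqrt(315042))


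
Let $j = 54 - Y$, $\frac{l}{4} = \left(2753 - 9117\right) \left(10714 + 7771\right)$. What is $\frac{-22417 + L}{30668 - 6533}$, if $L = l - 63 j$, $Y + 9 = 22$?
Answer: $- \frac{31371944}{1609} \approx -19498.0$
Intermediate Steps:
$Y = 13$ ($Y = -9 + 22 = 13$)
$l = -470554160$ ($l = 4 \left(2753 - 9117\right) \left(10714 + 7771\right) = 4 \left(\left(-6364\right) 18485\right) = 4 \left(-117638540\right) = -470554160$)
$j = 41$ ($j = 54 - 13 = 41$)
$L = -470556743$ ($L = -470554160 - 63 \cdot 41 = -470554160 - 2583 = -470556743$)
$\frac{-22417 + L}{30668 - 6533} = \frac{-22417 - 470556743}{30668 - 6533} = - \frac{470579160}{24135} = \left(-470579160\right) \frac{1}{24135} = - \frac{31371944}{1609}$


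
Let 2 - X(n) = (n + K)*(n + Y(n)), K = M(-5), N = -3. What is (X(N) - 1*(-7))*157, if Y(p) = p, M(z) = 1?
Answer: -471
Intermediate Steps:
K = 1
X(n) = 2 - 2*n*(1 + n) (X(n) = 2 - (n + 1)*(n + n) = 2 - (1 + n)*2*n = 2 - 2*n*(1 + n))
(X(N) - 1*(-7))*157 = ((2 - 2*(-3) - 2*(-3)²) - 1*(-7))*157 = ((2 + 6 - 2*9) + 7)*157 = ((2 + 6 - 18) + 7)*157 = (-10 + 7)*157 = -3*157 = -471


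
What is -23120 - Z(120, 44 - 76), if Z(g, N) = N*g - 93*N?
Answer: -22256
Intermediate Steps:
Z(g, N) = -93*N + N*g
-23120 - Z(120, 44 - 76) = -23120 - (44 - 76)*(-93 + 120) = -23120 - (-32)*27 = -23120 - 1*(-864) = -23120 + 864 = -22256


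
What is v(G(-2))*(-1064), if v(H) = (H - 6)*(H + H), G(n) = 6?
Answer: 0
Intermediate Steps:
v(H) = 2*H*(-6 + H) (v(H) = (-6 + H)*(2*H) = 2*H*(-6 + H))
v(G(-2))*(-1064) = (2*6*(-6 + 6))*(-1064) = (2*6*0)*(-1064) = 0*(-1064) = 0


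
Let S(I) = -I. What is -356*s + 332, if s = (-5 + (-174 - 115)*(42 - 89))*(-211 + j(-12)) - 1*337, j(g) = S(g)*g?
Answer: 1716107944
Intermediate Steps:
j(g) = -g² (j(g) = (-g)*g = -g²)
s = -4820527 (s = (-5 + (-174 - 115)*(42 - 89))*(-211 - 1*(-12)²) - 1*337 = (-5 - 289*(-47))*(-211 - 1*144) - 337 = (-5 + 13583)*(-211 - 144) - 337 = 13578*(-355) - 337 = -4820190 - 337 = -4820527)
-356*s + 332 = -356*(-4820527) + 332 = 1716107612 + 332 = 1716107944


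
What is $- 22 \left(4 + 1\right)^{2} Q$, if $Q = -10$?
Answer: $5500$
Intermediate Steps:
$- 22 \left(4 + 1\right)^{2} Q = - 22 \left(4 + 1\right)^{2} \left(-10\right) = - 22 \cdot 5^{2} \left(-10\right) = \left(-22\right) 25 \left(-10\right) = \left(-550\right) \left(-10\right) = 5500$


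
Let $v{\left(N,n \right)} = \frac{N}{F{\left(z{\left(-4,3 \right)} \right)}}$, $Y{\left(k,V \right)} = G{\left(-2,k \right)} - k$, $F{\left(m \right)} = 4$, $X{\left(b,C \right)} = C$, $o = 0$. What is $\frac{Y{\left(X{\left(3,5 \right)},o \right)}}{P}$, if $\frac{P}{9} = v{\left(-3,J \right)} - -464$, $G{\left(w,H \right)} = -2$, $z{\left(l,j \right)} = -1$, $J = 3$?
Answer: $- \frac{28}{16677} \approx -0.001679$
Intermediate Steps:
$Y{\left(k,V \right)} = -2 - k$
$v{\left(N,n \right)} = \frac{N}{4}$
$P = \frac{16677}{4}$ ($P = 9 \left(\frac{1}{4} \left(-3\right) - -464\right) = 9 \left(- \frac{3}{4} + 464\right) = 9 \cdot \frac{1853}{4} = \frac{16677}{4} \approx 4169.3$)
$\frac{Y{\left(X{\left(3,5 \right)},o \right)}}{P} = \frac{-2 - 5}{\frac{16677}{4}} = \left(-2 - 5\right) \frac{4}{16677} = \left(-7\right) \frac{4}{16677} = - \frac{28}{16677}$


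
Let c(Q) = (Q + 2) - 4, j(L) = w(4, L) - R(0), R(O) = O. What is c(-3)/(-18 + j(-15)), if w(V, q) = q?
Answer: 5/33 ≈ 0.15152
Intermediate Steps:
j(L) = L (j(L) = L - 1*0 = L + 0 = L)
c(Q) = -2 + Q (c(Q) = (2 + Q) - 4 = -2 + Q)
c(-3)/(-18 + j(-15)) = (-2 - 3)/(-18 - 15) = -5/(-33) = -1/33*(-5) = 5/33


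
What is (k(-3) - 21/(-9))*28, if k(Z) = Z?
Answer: -56/3 ≈ -18.667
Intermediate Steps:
(k(-3) - 21/(-9))*28 = (-3 - 21/(-9))*28 = (-3 - 21*(-⅑))*28 = (-3 + 7/3)*28 = -⅔*28 = -56/3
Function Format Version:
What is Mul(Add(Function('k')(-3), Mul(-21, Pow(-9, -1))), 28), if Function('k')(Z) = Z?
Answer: Rational(-56, 3) ≈ -18.667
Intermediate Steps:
Mul(Add(Function('k')(-3), Mul(-21, Pow(-9, -1))), 28) = Mul(Add(-3, Mul(-21, Pow(-9, -1))), 28) = Mul(Add(-3, Mul(-21, Rational(-1, 9))), 28) = Mul(Add(-3, Rational(7, 3)), 28) = Mul(Rational(-2, 3), 28) = Rational(-56, 3)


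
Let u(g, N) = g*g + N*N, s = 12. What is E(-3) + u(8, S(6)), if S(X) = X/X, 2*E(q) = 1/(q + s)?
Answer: 1171/18 ≈ 65.056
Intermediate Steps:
E(q) = 1/(2*(12 + q)) (E(q) = 1/(2*(q + 12)) = 1/(2*(12 + q)))
S(X) = 1
u(g, N) = N**2 + g**2 (u(g, N) = g**2 + N**2 = N**2 + g**2)
E(-3) + u(8, S(6)) = 1/(2*(12 - 3)) + (1**2 + 8**2) = (1/2)/9 + (1 + 64) = (1/2)*(1/9) + 65 = 1/18 + 65 = 1171/18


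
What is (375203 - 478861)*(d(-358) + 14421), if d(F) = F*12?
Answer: -1049537250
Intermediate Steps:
d(F) = 12*F
(375203 - 478861)*(d(-358) + 14421) = (375203 - 478861)*(12*(-358) + 14421) = -103658*(-4296 + 14421) = -103658*10125 = -1049537250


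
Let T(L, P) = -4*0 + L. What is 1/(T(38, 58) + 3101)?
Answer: 1/3139 ≈ 0.00031857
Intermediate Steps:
T(L, P) = L (T(L, P) = 0 + L = L)
1/(T(38, 58) + 3101) = 1/(38 + 3101) = 1/3139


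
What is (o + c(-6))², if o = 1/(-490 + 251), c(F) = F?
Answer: 2059225/57121 ≈ 36.050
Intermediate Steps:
o = -1/239 (o = 1/(-239) = -1/239 ≈ -0.0041841)
(o + c(-6))² = (-1/239 - 6)² = (-1435/239)² = 2059225/57121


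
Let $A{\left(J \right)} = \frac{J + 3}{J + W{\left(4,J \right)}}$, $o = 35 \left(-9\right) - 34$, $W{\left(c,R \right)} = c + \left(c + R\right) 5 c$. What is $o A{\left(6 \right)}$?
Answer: $- \frac{1047}{70} \approx -14.957$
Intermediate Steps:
$W{\left(c,R \right)} = c + c \left(5 R + 5 c\right)$ ($W{\left(c,R \right)} = c + \left(R + c\right) 5 c = c + \left(5 R + 5 c\right) c = c + c \left(5 R + 5 c\right)$)
$o = -349$ ($o = -315 - 34 = -349$)
$A{\left(J \right)} = \frac{3 + J}{84 + 21 J}$ ($A{\left(J \right)} = \frac{J + 3}{J + 4 \left(1 + 5 J + 5 \cdot 4\right)} = \frac{3 + J}{J + 4 \left(1 + 5 J + 20\right)} = \frac{3 + J}{J + 4 \left(21 + 5 J\right)} = \frac{3 + J}{J + \left(84 + 20 J\right)} = \frac{3 + J}{84 + 21 J}$)
$o A{\left(6 \right)} = - 349 \frac{3 + 6}{21 \left(4 + 6\right)} = - 349 \cdot \frac{1}{21} \cdot \frac{1}{10} \cdot 9 = \left(-349\right) \frac{3}{70} = - \frac{1047}{70}$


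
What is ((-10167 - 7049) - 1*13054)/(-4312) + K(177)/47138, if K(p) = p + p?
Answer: 7287723/1037036 ≈ 7.0275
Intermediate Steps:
K(p) = 2*p
((-10167 - 7049) - 1*13054)/(-4312) + K(177)/47138 = ((-10167 - 7049) - 1*13054)/(-4312) + (2*177)/47138 = (-17216 - 13054)*(-1/4312) + 354*(1/47138) = -30270*(-1/4312) + 177/23569 = 15135/2156 + 177/23569 = 7287723/1037036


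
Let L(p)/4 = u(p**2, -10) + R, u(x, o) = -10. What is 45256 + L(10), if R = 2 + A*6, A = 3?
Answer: 45296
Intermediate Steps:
R = 20 (R = 2 + 3*6 = 2 + 18 = 20)
L(p) = 40 (L(p) = 4*(-10 + 20) = 4*10 = 40)
45256 + L(10) = 45256 + 40 = 45296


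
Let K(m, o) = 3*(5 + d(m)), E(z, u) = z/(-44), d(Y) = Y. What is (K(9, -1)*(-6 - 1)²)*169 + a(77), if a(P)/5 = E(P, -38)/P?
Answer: 15303283/44 ≈ 3.4780e+5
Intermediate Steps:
E(z, u) = -z/44 (E(z, u) = z*(-1/44) = -z/44)
a(P) = -5/44 (a(P) = 5*((-P/44)/P) = 5*(-1/44) = -5/44)
K(m, o) = 15 + 3*m (K(m, o) = 3*(5 + m) = 15 + 3*m)
(K(9, -1)*(-6 - 1)²)*169 + a(77) = ((15 + 3*9)*(-6 - 1)²)*169 - 5/44 = ((15 + 27)*(-7)²)*169 - 5/44 = (42*49)*169 - 5/44 = 2058*169 - 5/44 = 347802 - 5/44 = 15303283/44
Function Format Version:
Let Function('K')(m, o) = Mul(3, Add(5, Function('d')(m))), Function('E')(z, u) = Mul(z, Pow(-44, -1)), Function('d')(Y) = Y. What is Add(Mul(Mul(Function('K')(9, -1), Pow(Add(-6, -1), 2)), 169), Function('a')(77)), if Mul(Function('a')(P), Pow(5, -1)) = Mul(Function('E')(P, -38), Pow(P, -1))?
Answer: Rational(15303283, 44) ≈ 3.4780e+5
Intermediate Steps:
Function('E')(z, u) = Mul(Rational(-1, 44), z) (Function('E')(z, u) = Mul(z, Rational(-1, 44)) = Mul(Rational(-1, 44), z))
Function('a')(P) = Rational(-5, 44) (Function('a')(P) = Mul(5, Mul(Mul(Rational(-1, 44), P), Pow(P, -1))) = Mul(5, Rational(-1, 44)) = Rational(-5, 44))
Function('K')(m, o) = Add(15, Mul(3, m)) (Function('K')(m, o) = Mul(3, Add(5, m)) = Add(15, Mul(3, m)))
Add(Mul(Mul(Function('K')(9, -1), Pow(Add(-6, -1), 2)), 169), Function('a')(77)) = Add(Mul(Mul(Add(15, Mul(3, 9)), Pow(Add(-6, -1), 2)), 169), Rational(-5, 44)) = Add(Mul(Mul(Add(15, 27), Pow(-7, 2)), 169), Rational(-5, 44)) = Add(Mul(Mul(42, 49), 169), Rational(-5, 44)) = Add(Mul(2058, 169), Rational(-5, 44)) = Add(347802, Rational(-5, 44)) = Rational(15303283, 44)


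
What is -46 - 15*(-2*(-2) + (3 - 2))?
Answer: -121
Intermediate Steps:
-46 - 15*(-2*(-2) + (3 - 2)) = -46 - 15*(4 + 1) = -46 - 15*5 = -46 - 75 = -121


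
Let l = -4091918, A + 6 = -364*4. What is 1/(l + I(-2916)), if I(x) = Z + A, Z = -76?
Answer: -1/4093456 ≈ -2.4429e-7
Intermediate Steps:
A = -1462 (A = -6 - 364*4 = -6 - 1456 = -1462)
I(x) = -1538 (I(x) = -76 - 1462 = -1538)
1/(l + I(-2916)) = 1/(-4091918 - 1538) = 1/(-4093456) = -1/4093456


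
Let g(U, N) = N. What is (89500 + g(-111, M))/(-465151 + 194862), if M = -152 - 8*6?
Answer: -89300/270289 ≈ -0.33039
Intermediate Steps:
M = -200 (M = -152 - 1*48 = -152 - 48 = -200)
(89500 + g(-111, M))/(-465151 + 194862) = (89500 - 200)/(-465151 + 194862) = 89300/(-270289) = 89300*(-1/270289) = -89300/270289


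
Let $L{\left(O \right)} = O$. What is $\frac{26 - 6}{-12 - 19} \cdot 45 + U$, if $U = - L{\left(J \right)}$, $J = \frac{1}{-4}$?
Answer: $- \frac{3569}{124} \approx -28.782$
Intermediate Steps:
$J = - \frac{1}{4} \approx -0.25$
$U = \frac{1}{4}$ ($U = \left(-1\right) \left(- \frac{1}{4}\right) = \frac{1}{4} \approx 0.25$)
$\frac{26 - 6}{-12 - 19} \cdot 45 + U = \frac{26 - 6}{-12 - 19} \cdot 45 + \frac{1}{4} = \frac{20}{-31} \cdot 45 + \frac{1}{4} = 20 \left(- \frac{1}{31}\right) 45 + \frac{1}{4} = \left(- \frac{20}{31}\right) 45 + \frac{1}{4} = - \frac{900}{31} + \frac{1}{4} = - \frac{3569}{124}$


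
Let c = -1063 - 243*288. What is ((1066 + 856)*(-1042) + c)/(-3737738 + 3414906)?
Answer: 2073771/322832 ≈ 6.4237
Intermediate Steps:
c = -71047 (c = -1063 - 69984 = -71047)
((1066 + 856)*(-1042) + c)/(-3737738 + 3414906) = ((1066 + 856)*(-1042) - 71047)/(-3737738 + 3414906) = (1922*(-1042) - 71047)/(-322832) = (-2002724 - 71047)*(-1/322832) = -2073771*(-1/322832) = 2073771/322832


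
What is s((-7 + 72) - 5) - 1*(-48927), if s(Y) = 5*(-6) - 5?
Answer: 48892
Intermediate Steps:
s(Y) = -35 (s(Y) = -30 - 5 = -35)
s((-7 + 72) - 5) - 1*(-48927) = -35 - 1*(-48927) = -35 + 48927 = 48892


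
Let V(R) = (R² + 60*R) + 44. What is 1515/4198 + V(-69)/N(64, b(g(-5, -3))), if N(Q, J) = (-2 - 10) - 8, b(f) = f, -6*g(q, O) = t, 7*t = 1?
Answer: -276137/8396 ≈ -32.889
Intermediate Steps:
t = ⅐ (t = (⅐)*1 = ⅐ ≈ 0.14286)
g(q, O) = -1/42 (g(q, O) = -⅙*⅐ = -1/42)
N(Q, J) = -20 (N(Q, J) = -12 - 8 = -20)
V(R) = 44 + R² + 60*R
1515/4198 + V(-69)/N(64, b(g(-5, -3))) = 1515/4198 + (44 + (-69)² + 60*(-69))/(-20) = 1515*(1/4198) + (44 + 4761 - 4140)*(-1/20) = 1515/4198 + 665*(-1/20) = 1515/4198 - 133/4 = -276137/8396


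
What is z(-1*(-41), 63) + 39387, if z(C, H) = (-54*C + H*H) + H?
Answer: 41205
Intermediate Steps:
z(C, H) = H + H² - 54*C (z(C, H) = (-54*C + H²) + H = (H² - 54*C) + H = H + H² - 54*C)
z(-1*(-41), 63) + 39387 = (63 + 63² - (-54)*(-41)) + 39387 = (63 + 3969 - 54*41) + 39387 = (63 + 3969 - 2214) + 39387 = 1818 + 39387 = 41205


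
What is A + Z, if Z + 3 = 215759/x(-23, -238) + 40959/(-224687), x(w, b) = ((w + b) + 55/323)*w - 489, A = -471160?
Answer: -188396967170102721/399888261059 ≈ -4.7112e+5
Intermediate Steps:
x(w, b) = -489 + w*(55/323 + b + w) (x(w, b) = ((b + w) + 55*(1/323))*w - 489 = ((b + w) + 55/323)*w - 489 = (55/323 + b + w)*w - 489 = w*(55/323 + b + w) - 489 = -489 + w*(55/323 + b + w))
Z = 14385910455719/399888261059 (Z = -3 + (215759/(-489 + (-23)² + (55/323)*(-23) - 238*(-23)) + 40959/(-224687)) = -3 + (215759/(-489 + 529 - 1265/323 + 5474) + 40959*(-1/224687)) = -3 + (215759/(1779757/323) - 40959/224687) = -3 + (215759*(323/1779757) - 40959/224687) = -3 + (69690157/1779757 - 40959/224687) = -3 + 15585575238896/399888261059 = 14385910455719/399888261059 ≈ 35.975)
A + Z = -471160 + 14385910455719/399888261059 = -188396967170102721/399888261059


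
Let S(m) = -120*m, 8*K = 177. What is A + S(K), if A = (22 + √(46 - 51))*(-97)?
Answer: -4789 - 97*I*√5 ≈ -4789.0 - 216.9*I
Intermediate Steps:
K = 177/8 (K = (⅛)*177 = 177/8 ≈ 22.125)
A = -2134 - 97*I*√5 (A = (22 + √(-5))*(-97) = (22 + I*√5)*(-97) = -2134 - 97*I*√5 ≈ -2134.0 - 216.9*I)
A + S(K) = (-2134 - 97*I*√5) - 120*177/8 = (-2134 - 97*I*√5) - 2655 = -4789 - 97*I*√5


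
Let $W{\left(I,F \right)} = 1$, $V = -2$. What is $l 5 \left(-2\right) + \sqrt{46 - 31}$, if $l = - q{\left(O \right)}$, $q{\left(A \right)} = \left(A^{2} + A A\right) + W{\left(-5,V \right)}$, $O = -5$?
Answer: $510 + \sqrt{15} \approx 513.87$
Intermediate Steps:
$q{\left(A \right)} = 1 + 2 A^{2}$ ($q{\left(A \right)} = \left(A^{2} + A A\right) + 1 = \left(A^{2} + A^{2}\right) + 1 = 2 A^{2} + 1 = 1 + 2 A^{2}$)
$l = -51$ ($l = - (1 + 2 \left(-5\right)^{2}) = - (1 + 2 \cdot 25) = - (1 + 50) = \left(-1\right) 51 = -51$)
$l 5 \left(-2\right) + \sqrt{46 - 31} = - 51 \cdot 5 \left(-2\right) + \sqrt{46 - 31} = \left(-51\right) \left(-10\right) + \sqrt{15} = 510 + \sqrt{15}$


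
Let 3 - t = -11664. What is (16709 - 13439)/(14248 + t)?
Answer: 654/5183 ≈ 0.12618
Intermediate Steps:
t = 11667 (t = 3 - 1*(-11664) = 3 + 11664 = 11667)
(16709 - 13439)/(14248 + t) = (16709 - 13439)/(14248 + 11667) = 3270/25915 = 3270*(1/25915) = 654/5183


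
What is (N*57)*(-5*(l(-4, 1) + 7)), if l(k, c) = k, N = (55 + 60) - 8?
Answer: -91485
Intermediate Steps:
N = 107 (N = 115 - 8 = 107)
(N*57)*(-5*(l(-4, 1) + 7)) = (107*57)*(-5*(-4 + 7)) = 6099*(-5*3) = 6099*(-15) = -91485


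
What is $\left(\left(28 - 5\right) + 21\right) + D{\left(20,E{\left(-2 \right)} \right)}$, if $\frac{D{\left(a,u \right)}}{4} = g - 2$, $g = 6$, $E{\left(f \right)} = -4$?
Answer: $60$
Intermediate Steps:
$D{\left(a,u \right)} = 16$ ($D{\left(a,u \right)} = 4 \left(6 - 2\right) = 4 \cdot 4 = 16$)
$\left(\left(28 - 5\right) + 21\right) + D{\left(20,E{\left(-2 \right)} \right)} = \left(\left(28 - 5\right) + 21\right) + 16 = \left(23 + 21\right) + 16 = 44 + 16 = 60$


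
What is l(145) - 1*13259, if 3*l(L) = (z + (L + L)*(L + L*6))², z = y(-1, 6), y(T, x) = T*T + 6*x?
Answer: 28887888664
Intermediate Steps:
y(T, x) = T² + 6*x
z = 37 (z = (-1)² + 6*6 = 1 + 36 = 37)
l(L) = (37 + 14*L²)²/3 (l(L) = (37 + (L + L)*(L + L*6))²/3 = (37 + (2*L)*(L + 6*L))²/3 = (37 + (2*L)*(7*L))²/3 = (37 + 14*L²)²/3)
l(145) - 1*13259 = (37 + 14*145²)²/3 - 1*13259 = (37 + 14*21025)²/3 - 13259 = (37 + 294350)²/3 - 13259 = (⅓)*294387² - 13259 = (⅓)*86663705769 - 13259 = 28887901923 - 13259 = 28887888664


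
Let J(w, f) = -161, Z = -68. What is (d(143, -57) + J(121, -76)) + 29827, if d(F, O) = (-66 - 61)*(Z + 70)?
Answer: 29412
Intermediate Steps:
d(F, O) = -254 (d(F, O) = (-66 - 61)*(-68 + 70) = -127*2 = -254)
(d(143, -57) + J(121, -76)) + 29827 = (-254 - 161) + 29827 = -415 + 29827 = 29412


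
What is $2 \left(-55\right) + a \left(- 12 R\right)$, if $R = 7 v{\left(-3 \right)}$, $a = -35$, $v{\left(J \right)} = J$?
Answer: $-8930$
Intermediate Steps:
$R = -21$ ($R = 7 \left(-3\right) = -21$)
$2 \left(-55\right) + a \left(- 12 R\right) = 2 \left(-55\right) - 35 \left(\left(-12\right) \left(-21\right)\right) = -110 - 8820 = -8930$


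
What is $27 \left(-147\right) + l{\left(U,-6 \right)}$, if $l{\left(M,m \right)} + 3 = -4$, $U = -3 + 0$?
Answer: $-3976$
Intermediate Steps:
$U = -3$
$l{\left(M,m \right)} = -7$ ($l{\left(M,m \right)} = -3 - 4 = -7$)
$27 \left(-147\right) + l{\left(U,-6 \right)} = 27 \left(-147\right) - 7 = -3969 - 7 = -3976$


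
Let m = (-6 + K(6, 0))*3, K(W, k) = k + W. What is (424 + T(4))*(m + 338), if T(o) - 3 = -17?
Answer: 138580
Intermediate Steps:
T(o) = -14 (T(o) = 3 - 17 = -14)
K(W, k) = W + k
m = 0 (m = (-6 + (6 + 0))*3 = (-6 + 6)*3 = 0*3 = 0)
(424 + T(4))*(m + 338) = (424 - 14)*(0 + 338) = 410*338 = 138580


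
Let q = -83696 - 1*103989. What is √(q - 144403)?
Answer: 2*I*√83022 ≈ 576.27*I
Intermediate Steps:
q = -187685 (q = -83696 - 103989 = -187685)
√(q - 144403) = √(-187685 - 144403) = √(-332088) = 2*I*√83022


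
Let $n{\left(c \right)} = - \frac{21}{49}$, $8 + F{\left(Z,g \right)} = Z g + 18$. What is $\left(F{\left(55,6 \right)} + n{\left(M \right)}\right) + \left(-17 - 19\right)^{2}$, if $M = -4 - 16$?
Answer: $\frac{11449}{7} \approx 1635.6$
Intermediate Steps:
$F{\left(Z,g \right)} = 10 + Z g$ ($F{\left(Z,g \right)} = -8 + \left(Z g + 18\right) = -8 + \left(18 + Z g\right) = 10 + Z g$)
$M = -20$ ($M = -4 - 16 = -20$)
$n{\left(c \right)} = - \frac{3}{7}$ ($n{\left(c \right)} = \left(-21\right) \frac{1}{49} = - \frac{3}{7}$)
$\left(F{\left(55,6 \right)} + n{\left(M \right)}\right) + \left(-17 - 19\right)^{2} = \left(\left(10 + 55 \cdot 6\right) - \frac{3}{7}\right) + \left(-17 - 19\right)^{2} = \left(\left(10 + 330\right) - \frac{3}{7}\right) + \left(-36\right)^{2} = \left(340 - \frac{3}{7}\right) + 1296 = \frac{2377}{7} + 1296 = \frac{11449}{7}$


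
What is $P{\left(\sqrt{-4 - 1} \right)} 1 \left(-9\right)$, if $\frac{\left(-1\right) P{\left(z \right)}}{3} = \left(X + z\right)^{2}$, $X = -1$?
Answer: $27 \left(1 - i \sqrt{5}\right)^{2} \approx -108.0 - 120.75 i$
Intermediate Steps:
$P{\left(z \right)} = - 3 \left(-1 + z\right)^{2}$
$P{\left(\sqrt{-4 - 1} \right)} 1 \left(-9\right) = - 3 \left(-1 + \sqrt{-4 - 1}\right)^{2} \cdot 1 \left(-9\right) = - 3 \left(-1 + \sqrt{-5}\right)^{2} \cdot 1 \left(-9\right) = - 3 \left(-1 + i \sqrt{5}\right)^{2} \cdot 1 \left(-9\right) = - 3 \left(-1 + i \sqrt{5}\right)^{2} \left(-9\right) = 27 \left(-1 + i \sqrt{5}\right)^{2}$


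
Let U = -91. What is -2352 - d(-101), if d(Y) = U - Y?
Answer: -2362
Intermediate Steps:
d(Y) = -91 - Y
-2352 - d(-101) = -2352 - (-91 - 1*(-101)) = -2352 - (-91 + 101) = -2352 - 1*10 = -2352 - 10 = -2362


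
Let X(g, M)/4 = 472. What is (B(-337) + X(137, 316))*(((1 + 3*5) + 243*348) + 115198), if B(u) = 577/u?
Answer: 126994679262/337 ≈ 3.7684e+8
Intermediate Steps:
X(g, M) = 1888 (X(g, M) = 4*472 = 1888)
(B(-337) + X(137, 316))*(((1 + 3*5) + 243*348) + 115198) = (577/(-337) + 1888)*(((1 + 3*5) + 243*348) + 115198) = (577*(-1/337) + 1888)*(((1 + 15) + 84564) + 115198) = (-577/337 + 1888)*((16 + 84564) + 115198) = 635679*(84580 + 115198)/337 = (635679/337)*199778 = 126994679262/337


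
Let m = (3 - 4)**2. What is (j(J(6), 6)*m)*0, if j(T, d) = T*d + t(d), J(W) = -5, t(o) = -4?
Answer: 0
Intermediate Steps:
m = 1 (m = (-1)**2 = 1)
j(T, d) = -4 + T*d (j(T, d) = T*d - 4 = -4 + T*d)
(j(J(6), 6)*m)*0 = ((-4 - 5*6)*1)*0 = ((-4 - 30)*1)*0 = -34*1*0 = -34*0 = 0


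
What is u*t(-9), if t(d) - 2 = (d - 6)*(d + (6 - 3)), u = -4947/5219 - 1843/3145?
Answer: -136251632/965515 ≈ -141.12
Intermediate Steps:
u = -1480996/965515 (u = -4947*1/5219 - 1843*1/3145 = -291/307 - 1843/3145 = -1480996/965515 ≈ -1.5339)
t(d) = 2 + (-6 + d)*(3 + d) (t(d) = 2 + (d - 6)*(d + (6 - 3)) = 2 + (-6 + d)*(d + 3) = 2 + (-6 + d)*(3 + d))
u*t(-9) = -1480996*(-16 + (-9)² - 3*(-9))/965515 = -1480996*(-16 + 81 + 27)/965515 = -1480996/965515*92 = -136251632/965515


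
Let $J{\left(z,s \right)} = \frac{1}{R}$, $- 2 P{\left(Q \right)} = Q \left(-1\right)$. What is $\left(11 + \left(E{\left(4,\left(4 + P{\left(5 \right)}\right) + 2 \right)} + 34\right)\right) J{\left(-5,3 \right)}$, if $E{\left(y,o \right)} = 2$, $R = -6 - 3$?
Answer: $- \frac{47}{9} \approx -5.2222$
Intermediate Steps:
$R = -9$ ($R = -6 - 3 = -9$)
$P{\left(Q \right)} = \frac{Q}{2}$ ($P{\left(Q \right)} = - \frac{Q \left(-1\right)}{2} = - \frac{\left(-1\right) Q}{2} = \frac{Q}{2}$)
$J{\left(z,s \right)} = - \frac{1}{9}$ ($J{\left(z,s \right)} = \frac{1}{-9} = - \frac{1}{9}$)
$\left(11 + \left(E{\left(4,\left(4 + P{\left(5 \right)}\right) + 2 \right)} + 34\right)\right) J{\left(-5,3 \right)} = \left(11 + \left(2 + 34\right)\right) \left(- \frac{1}{9}\right) = \left(11 + 36\right) \left(- \frac{1}{9}\right) = 47 \left(- \frac{1}{9}\right) = - \frac{47}{9}$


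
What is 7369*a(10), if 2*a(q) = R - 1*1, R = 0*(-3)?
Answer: -7369/2 ≈ -3684.5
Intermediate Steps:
R = 0
a(q) = -1/2 (a(q) = (0 - 1*1)/2 = (0 - 1)/2 = (1/2)*(-1) = -1/2)
7369*a(10) = 7369*(-1/2) = -7369/2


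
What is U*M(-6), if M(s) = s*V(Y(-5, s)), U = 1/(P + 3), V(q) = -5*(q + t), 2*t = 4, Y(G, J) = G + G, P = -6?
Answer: 80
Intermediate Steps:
Y(G, J) = 2*G
t = 2 (t = (1/2)*4 = 2)
V(q) = -10 - 5*q (V(q) = -5*(q + 2) = -5*(2 + q) = -10 - 5*q)
U = -1/3 (U = 1/(-6 + 3) = 1/(-3) = -1/3 ≈ -0.33333)
M(s) = 40*s (M(s) = s*(-10 - 10*(-5)) = s*(-10 - 5*(-10)) = s*(-10 + 50) = s*40 = 40*s)
U*M(-6) = -40*(-6)/3 = -1/3*(-240) = 80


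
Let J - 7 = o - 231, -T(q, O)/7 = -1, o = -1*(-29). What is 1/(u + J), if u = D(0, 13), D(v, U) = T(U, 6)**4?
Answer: 1/2206 ≈ 0.00045331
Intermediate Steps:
o = 29
T(q, O) = 7 (T(q, O) = -7*(-1) = 7)
J = -195 (J = 7 + (29 - 231) = 7 - 202 = -195)
D(v, U) = 2401 (D(v, U) = 7**4 = 2401)
u = 2401
1/(u + J) = 1/(2401 - 195) = 1/2206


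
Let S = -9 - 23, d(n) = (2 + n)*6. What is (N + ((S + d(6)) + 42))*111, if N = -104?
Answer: -5106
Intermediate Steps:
d(n) = 12 + 6*n
S = -32
(N + ((S + d(6)) + 42))*111 = (-104 + ((-32 + (12 + 6*6)) + 42))*111 = (-104 + ((-32 + (12 + 36)) + 42))*111 = (-104 + ((-32 + 48) + 42))*111 = (-104 + (16 + 42))*111 = (-104 + 58)*111 = -46*111 = -5106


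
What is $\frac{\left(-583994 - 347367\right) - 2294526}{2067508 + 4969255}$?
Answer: $- \frac{3225887}{7036763} \approx -0.45843$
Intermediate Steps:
$\frac{\left(-583994 - 347367\right) - 2294526}{2067508 + 4969255} = \frac{-931361 - 2294526}{7036763} = \left(-3225887\right) \frac{1}{7036763} = - \frac{3225887}{7036763}$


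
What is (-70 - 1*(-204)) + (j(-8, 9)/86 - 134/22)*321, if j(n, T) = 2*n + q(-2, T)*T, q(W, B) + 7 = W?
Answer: -2065345/946 ≈ -2183.2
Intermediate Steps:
q(W, B) = -7 + W
j(n, T) = -9*T + 2*n (j(n, T) = 2*n + (-7 - 2)*T = 2*n - 9*T = -9*T + 2*n)
(-70 - 1*(-204)) + (j(-8, 9)/86 - 134/22)*321 = (-70 - 1*(-204)) + ((-9*9 + 2*(-8))/86 - 134/22)*321 = (-70 + 204) + ((-81 - 16)*(1/86) - 134*1/22)*321 = 134 + (-97*1/86 - 67/11)*321 = 134 + (-97/86 - 67/11)*321 = 134 - 6829/946*321 = 134 - 2192109/946 = -2065345/946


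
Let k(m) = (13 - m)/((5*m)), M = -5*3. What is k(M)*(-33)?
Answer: 308/25 ≈ 12.320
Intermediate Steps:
M = -15
k(m) = (13 - m)/(5*m) (k(m) = (13 - m)*(1/(5*m)) = (13 - m)/(5*m))
k(M)*(-33) = ((⅕)*(13 - 1*(-15))/(-15))*(-33) = ((⅕)*(-1/15)*(13 + 15))*(-33) = ((⅕)*(-1/15)*28)*(-33) = -28/75*(-33) = 308/25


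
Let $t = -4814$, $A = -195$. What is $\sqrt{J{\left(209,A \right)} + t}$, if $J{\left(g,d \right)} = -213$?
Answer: $i \sqrt{5027} \approx 70.901 i$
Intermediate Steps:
$\sqrt{J{\left(209,A \right)} + t} = \sqrt{-213 - 4814} = \sqrt{-5027} = i \sqrt{5027}$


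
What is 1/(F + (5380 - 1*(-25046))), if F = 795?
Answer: 1/31221 ≈ 3.2030e-5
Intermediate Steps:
1/(F + (5380 - 1*(-25046))) = 1/(795 + (5380 - 1*(-25046))) = 1/(795 + (5380 + 25046)) = 1/(795 + 30426) = 1/31221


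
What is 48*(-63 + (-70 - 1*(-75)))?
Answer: -2784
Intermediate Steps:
48*(-63 + (-70 - 1*(-75))) = 48*(-63 + (-70 + 75)) = 48*(-63 + 5) = 48*(-58) = -2784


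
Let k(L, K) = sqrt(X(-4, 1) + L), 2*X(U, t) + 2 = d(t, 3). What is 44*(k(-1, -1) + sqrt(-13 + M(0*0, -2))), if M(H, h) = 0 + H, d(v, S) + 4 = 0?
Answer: 44*I*(2 + sqrt(13)) ≈ 246.64*I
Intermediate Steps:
d(v, S) = -4 (d(v, S) = -4 + 0 = -4)
X(U, t) = -3 (X(U, t) = -1 + (1/2)*(-4) = -1 - 2 = -3)
M(H, h) = H
k(L, K) = sqrt(-3 + L)
44*(k(-1, -1) + sqrt(-13 + M(0*0, -2))) = 44*(sqrt(-3 - 1) + sqrt(-13 + 0*0)) = 44*(sqrt(-4) + sqrt(-13 + 0)) = 44*(2*I + sqrt(-13)) = 44*(2*I + I*sqrt(13)) = 88*I + 44*I*sqrt(13)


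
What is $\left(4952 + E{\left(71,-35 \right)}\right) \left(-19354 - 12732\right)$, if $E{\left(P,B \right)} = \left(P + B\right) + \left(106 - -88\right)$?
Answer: $-166269652$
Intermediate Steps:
$E{\left(P,B \right)} = 194 + B + P$ ($E{\left(P,B \right)} = \left(B + P\right) + \left(106 + 88\right) = \left(B + P\right) + 194 = 194 + B + P$)
$\left(4952 + E{\left(71,-35 \right)}\right) \left(-19354 - 12732\right) = \left(4952 + \left(194 - 35 + 71\right)\right) \left(-19354 - 12732\right) = \left(4952 + 230\right) \left(-32086\right) = 5182 \left(-32086\right) = -166269652$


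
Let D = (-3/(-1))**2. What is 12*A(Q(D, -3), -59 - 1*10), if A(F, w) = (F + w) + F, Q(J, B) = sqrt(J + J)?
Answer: -828 + 72*sqrt(2) ≈ -726.18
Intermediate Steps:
D = 9 (D = (-3*(-1))**2 = 3**2 = 9)
Q(J, B) = sqrt(2)*sqrt(J) (Q(J, B) = sqrt(2*J) = sqrt(2)*sqrt(J))
A(F, w) = w + 2*F
12*A(Q(D, -3), -59 - 1*10) = 12*((-59 - 1*10) + 2*(sqrt(2)*sqrt(9))) = 12*((-59 - 10) + 2*(sqrt(2)*3)) = 12*(-69 + 2*(3*sqrt(2))) = 12*(-69 + 6*sqrt(2)) = -828 + 72*sqrt(2)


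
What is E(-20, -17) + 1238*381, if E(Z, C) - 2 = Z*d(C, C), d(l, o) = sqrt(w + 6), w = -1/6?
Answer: 471680 - 10*sqrt(210)/3 ≈ 4.7163e+5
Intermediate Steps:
w = -1/6 (w = -1*1/6 = -1/6 ≈ -0.16667)
d(l, o) = sqrt(210)/6 (d(l, o) = sqrt(-1/6 + 6) = sqrt(35/6) = sqrt(210)/6)
E(Z, C) = 2 + Z*sqrt(210)/6 (E(Z, C) = 2 + Z*(sqrt(210)/6) = 2 + Z*sqrt(210)/6)
E(-20, -17) + 1238*381 = (2 + (1/6)*(-20)*sqrt(210)) + 1238*381 = (2 - 10*sqrt(210)/3) + 471678 = 471680 - 10*sqrt(210)/3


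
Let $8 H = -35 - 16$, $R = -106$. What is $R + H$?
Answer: $- \frac{899}{8} \approx -112.38$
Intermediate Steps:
$H = - \frac{51}{8}$ ($H = \frac{-35 - 16}{8} = \frac{1}{8} \left(-51\right) = - \frac{51}{8} \approx -6.375$)
$R + H = -106 - \frac{51}{8} = - \frac{899}{8}$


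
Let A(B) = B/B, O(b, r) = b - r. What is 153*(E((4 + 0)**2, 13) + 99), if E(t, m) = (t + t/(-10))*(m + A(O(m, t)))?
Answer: 229959/5 ≈ 45992.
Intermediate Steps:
A(B) = 1
E(t, m) = 9*t*(1 + m)/10 (E(t, m) = (t + t/(-10))*(m + 1) = (t + t*(-1/10))*(1 + m) = (t - t/10)*(1 + m) = (9*t/10)*(1 + m) = 9*t*(1 + m)/10)
153*(E((4 + 0)**2, 13) + 99) = 153*(9*(4 + 0)**2*(1 + 13)/10 + 99) = 153*((9/10)*4**2*14 + 99) = 153*((9/10)*16*14 + 99) = 153*(1008/5 + 99) = 153*(1503/5) = 229959/5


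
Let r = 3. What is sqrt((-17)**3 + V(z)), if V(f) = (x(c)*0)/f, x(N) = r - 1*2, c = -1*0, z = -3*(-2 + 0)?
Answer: 17*I*sqrt(17) ≈ 70.093*I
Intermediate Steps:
z = 6 (z = -3*(-2) = 6)
c = 0
x(N) = 1 (x(N) = 3 - 1*2 = 3 - 2 = 1)
V(f) = 0 (V(f) = (1*0)/f = 0/f = 0)
sqrt((-17)**3 + V(z)) = sqrt((-17)**3 + 0) = sqrt(-4913 + 0) = sqrt(-4913) = 17*I*sqrt(17)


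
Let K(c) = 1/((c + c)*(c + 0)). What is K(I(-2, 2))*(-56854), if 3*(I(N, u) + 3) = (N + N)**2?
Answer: -36549/7 ≈ -5221.3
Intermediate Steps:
I(N, u) = -3 + 4*N**2/3 (I(N, u) = -3 + (N + N)**2/3 = -3 + (2*N)**2/3 = -3 + (4*N**2)/3 = -3 + 4*N**2/3)
K(c) = 1/(2*c**2) (K(c) = 1/((2*c)*c) = 1/(2*c**2))
K(I(-2, 2))*(-56854) = (1/(2*(-3 + (4/3)*(-2)**2)**2))*(-56854) = (1/(2*(-3 + (4/3)*4)**2))*(-56854) = (1/(2*(-3 + 16/3)**2))*(-56854) = (1/(2*(7/3)**2))*(-56854) = ((1/2)*(9/49))*(-56854) = (9/98)*(-56854) = -36549/7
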